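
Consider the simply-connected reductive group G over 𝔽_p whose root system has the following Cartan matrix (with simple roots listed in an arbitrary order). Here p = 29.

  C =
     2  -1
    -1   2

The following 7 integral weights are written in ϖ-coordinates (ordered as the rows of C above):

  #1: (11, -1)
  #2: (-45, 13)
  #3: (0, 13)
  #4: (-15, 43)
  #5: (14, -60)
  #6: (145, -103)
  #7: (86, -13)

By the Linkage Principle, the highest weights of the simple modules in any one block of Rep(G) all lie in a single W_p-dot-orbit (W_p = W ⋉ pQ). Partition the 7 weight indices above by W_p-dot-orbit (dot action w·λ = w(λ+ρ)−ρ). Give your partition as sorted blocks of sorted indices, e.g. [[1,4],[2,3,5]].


A_2 Cartan matrix, 2 simple roots permuted; ρ=(1,1).

λ_j+ρ reflected into Ā_29 (⟨·,θ^∨⟩≤29); 2-tuples as given:

  λ_1+ρ ↦ (12, 0);  λ_2+ρ ↦ (1, 14);  λ_3+ρ ↦ (1, 14);  λ_4+ρ ↦ (1, 14);  λ_5+ρ ↦ (1, 14);  λ_6+ρ ↦ (1, 14);  λ_7+ρ ↦ (12, 0)

These 7 weights hit 2 W_29-dot-orbits; sizes (2, 5):

[[1, 7], [2, 3, 4, 5, 6]]


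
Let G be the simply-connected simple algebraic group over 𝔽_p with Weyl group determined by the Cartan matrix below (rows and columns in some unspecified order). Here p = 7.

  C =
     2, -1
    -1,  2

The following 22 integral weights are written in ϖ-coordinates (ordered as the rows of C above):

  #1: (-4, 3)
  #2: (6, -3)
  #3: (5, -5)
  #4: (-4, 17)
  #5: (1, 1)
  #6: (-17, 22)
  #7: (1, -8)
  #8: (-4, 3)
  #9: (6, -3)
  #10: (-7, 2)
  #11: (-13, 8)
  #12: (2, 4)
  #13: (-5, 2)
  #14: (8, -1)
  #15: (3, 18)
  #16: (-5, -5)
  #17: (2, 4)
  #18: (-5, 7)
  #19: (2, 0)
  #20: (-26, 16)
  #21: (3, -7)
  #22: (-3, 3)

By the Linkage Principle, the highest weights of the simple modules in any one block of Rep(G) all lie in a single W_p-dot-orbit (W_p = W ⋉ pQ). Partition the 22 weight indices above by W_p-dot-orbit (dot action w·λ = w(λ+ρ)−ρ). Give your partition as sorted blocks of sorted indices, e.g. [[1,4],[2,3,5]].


Dynkin diagram of C (from the 2 off-diagonal −1 entries): A_2.

λ_j+ρ reflected into Ā_7 (⟨·,θ^∨⟩≤7); 2-tuples as given:

  1: (3, 1)
  2: (5, 2)
  3: (2, 4)
  4: (3, 3)
  5: (2, 2)
  6: (5, 2)
  7: (5, 2)
  8: (3, 1)
  9: (5, 2)
  10: (3, 3)
  11: (2, 2)
  12: (2, 4)
  13: (3, 1)
  14: (5, 2)
  15: (2, 2)
  16: (3, 3)
  17: (2, 4)
  18: (3, 3)
  19: (3, 1)
  20: (3, 3)
  21: (2, 4)
  22: (2, 2)

These 22 weights hit 5 W_7-dot-orbits; sizes (4, 5, 4, 5, 4):

[[1, 8, 13, 19], [2, 6, 7, 9, 14], [3, 12, 17, 21], [4, 10, 16, 18, 20], [5, 11, 15, 22]]


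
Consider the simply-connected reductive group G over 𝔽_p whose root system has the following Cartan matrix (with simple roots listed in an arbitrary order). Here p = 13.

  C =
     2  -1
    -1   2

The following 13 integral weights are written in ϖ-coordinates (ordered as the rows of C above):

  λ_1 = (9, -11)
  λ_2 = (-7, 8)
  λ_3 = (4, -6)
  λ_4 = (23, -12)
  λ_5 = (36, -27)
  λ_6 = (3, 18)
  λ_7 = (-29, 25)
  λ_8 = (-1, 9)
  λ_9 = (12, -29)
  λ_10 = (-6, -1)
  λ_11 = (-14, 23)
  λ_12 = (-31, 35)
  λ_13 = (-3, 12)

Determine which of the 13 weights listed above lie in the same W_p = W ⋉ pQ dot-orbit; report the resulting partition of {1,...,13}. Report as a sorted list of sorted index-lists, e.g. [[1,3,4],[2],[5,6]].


A_2 Cartan matrix, 2 simple roots permuted; ρ=(1,1).

λ_j+ρ reflected into Ā_13 (⟨·,θ^∨⟩≤13); 2-tuples as given:

  1: (0, 10)
  2: (6, 3)
  3: (0, 5)
  4: (2, 0)
  5: (2, 11)
  6: (6, 3)
  7: (2, 11)
  8: (0, 10)
  9: (2, 0)
  10: (0, 5)
  11: (2, 0)
  12: (6, 3)
  13: (2, 11)

Linkage partition of the 13 weights (5 classes, p=13):

[[1, 8], [2, 6, 12], [3, 10], [4, 9, 11], [5, 7, 13]]


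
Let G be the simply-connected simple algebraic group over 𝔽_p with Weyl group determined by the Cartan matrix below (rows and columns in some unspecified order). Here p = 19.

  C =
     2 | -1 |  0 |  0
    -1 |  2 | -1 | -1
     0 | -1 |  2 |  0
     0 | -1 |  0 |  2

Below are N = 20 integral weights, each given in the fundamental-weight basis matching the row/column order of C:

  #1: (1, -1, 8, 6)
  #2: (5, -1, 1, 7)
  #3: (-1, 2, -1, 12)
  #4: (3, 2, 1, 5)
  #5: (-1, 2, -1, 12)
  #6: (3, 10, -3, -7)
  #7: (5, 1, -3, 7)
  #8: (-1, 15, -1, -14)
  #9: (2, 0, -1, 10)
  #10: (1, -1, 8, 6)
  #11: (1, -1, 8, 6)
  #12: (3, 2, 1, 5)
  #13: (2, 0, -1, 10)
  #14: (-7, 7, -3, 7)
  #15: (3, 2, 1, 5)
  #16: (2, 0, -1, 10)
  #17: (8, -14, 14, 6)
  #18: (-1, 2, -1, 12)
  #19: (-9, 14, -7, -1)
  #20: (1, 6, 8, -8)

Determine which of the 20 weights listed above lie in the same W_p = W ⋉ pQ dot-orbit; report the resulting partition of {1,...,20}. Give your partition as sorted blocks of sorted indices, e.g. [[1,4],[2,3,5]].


C ↔ D_4 under row/col permutation; |W(D_4)| = 192.

Folding the 20 weights λ_j+ρ into Ā_19 (reps in the given 4-coord order):

  1: (2, 0, 9, 7)
  2: (6, 0, 2, 8)
  3: (0, 3, 0, 13)
  4: (4, 3, 2, 6)
  5: (0, 3, 0, 13)
  6: (4, 3, 2, 6)
  7: (6, 0, 2, 8)
  8: (0, 3, 0, 13)
  9: (3, 1, 0, 11)
  10: (2, 0, 9, 7)
  11: (2, 0, 9, 7)
  12: (4, 3, 2, 6)
  13: (3, 1, 0, 11)
  14: (6, 0, 2, 8)
  15: (4, 3, 2, 6)
  16: (3, 1, 0, 11)
  17: (4, 3, 2, 6)
  18: (0, 3, 0, 13)
  19: (8, 1, 6, 0)
  20: (2, 0, 9, 7)

Grouping the 20 weights by Ā_19-representative: 6 linkage classes.

[[1, 10, 11, 20], [2, 7, 14], [3, 5, 8, 18], [4, 6, 12, 15, 17], [9, 13, 16], [19]]


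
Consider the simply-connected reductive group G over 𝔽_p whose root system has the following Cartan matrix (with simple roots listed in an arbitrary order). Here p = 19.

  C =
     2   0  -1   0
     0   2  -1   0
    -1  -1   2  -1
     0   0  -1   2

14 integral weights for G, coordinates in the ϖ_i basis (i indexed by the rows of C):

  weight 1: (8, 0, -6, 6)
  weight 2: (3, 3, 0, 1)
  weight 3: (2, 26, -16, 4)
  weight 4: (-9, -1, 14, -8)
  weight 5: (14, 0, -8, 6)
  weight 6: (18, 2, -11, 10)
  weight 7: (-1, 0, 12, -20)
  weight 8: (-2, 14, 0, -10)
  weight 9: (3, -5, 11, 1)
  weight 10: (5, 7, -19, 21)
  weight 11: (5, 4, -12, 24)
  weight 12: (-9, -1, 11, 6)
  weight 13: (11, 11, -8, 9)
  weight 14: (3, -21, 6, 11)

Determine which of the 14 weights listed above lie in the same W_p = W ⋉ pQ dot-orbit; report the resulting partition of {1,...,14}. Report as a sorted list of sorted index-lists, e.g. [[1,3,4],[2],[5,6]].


Cartan matrix: type D_4 (|W|=192); un-permuting the 4 rows.

Ā_19 reps of the 14 weights (D_4, coords as presented):

  [1] (4, 4, 1, 2);  [2] (4, 4, 1, 2);  [3] (4, 4, 1, 2);  [4] (8, 0, 0, 7);  [5] (8, 6, 1, 0);  [6] (8, 6, 1, 0);  [7] (1, 0, 5, 8);  [8] (8, 6, 1, 0);  [9] (4, 4, 1, 2);  [10] (8, 6, 1, 0);  [11] (1, 0, 5, 8);  [12] (8, 0, 0, 7);  [13] (4, 4, 1, 2);  [14] (8, 6, 1, 0)

Partition of {1..14} into 4 W_19-dot-orbits:

[[1, 2, 3, 9, 13], [4, 12], [5, 6, 8, 10, 14], [7, 11]]


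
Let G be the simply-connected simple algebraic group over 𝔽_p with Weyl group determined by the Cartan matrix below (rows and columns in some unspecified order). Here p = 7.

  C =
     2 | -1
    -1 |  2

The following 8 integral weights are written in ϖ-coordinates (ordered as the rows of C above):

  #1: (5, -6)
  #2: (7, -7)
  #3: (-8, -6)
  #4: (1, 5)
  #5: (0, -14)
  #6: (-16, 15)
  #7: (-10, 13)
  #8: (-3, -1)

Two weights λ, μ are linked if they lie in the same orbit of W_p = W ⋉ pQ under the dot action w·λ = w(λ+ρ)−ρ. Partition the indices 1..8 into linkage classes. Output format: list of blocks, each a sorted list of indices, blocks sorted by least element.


Type A_2, rank 2, |W|=6; reorder rows/cols to standard.

Folding the 8 weights λ_j+ρ into Ā_7 (reps in the given 2-coord order):

  1: (1, 5);  2: (1, 5);  3: (0, 2);  4: (1, 5);  5: (1, 5);  6: (1, 5);  7: (0, 2);  8: (0, 2)

2 distinct reps among the 8 weights ⇒ 2 W_7-linkage classes:

[[1, 2, 4, 5, 6], [3, 7, 8]]


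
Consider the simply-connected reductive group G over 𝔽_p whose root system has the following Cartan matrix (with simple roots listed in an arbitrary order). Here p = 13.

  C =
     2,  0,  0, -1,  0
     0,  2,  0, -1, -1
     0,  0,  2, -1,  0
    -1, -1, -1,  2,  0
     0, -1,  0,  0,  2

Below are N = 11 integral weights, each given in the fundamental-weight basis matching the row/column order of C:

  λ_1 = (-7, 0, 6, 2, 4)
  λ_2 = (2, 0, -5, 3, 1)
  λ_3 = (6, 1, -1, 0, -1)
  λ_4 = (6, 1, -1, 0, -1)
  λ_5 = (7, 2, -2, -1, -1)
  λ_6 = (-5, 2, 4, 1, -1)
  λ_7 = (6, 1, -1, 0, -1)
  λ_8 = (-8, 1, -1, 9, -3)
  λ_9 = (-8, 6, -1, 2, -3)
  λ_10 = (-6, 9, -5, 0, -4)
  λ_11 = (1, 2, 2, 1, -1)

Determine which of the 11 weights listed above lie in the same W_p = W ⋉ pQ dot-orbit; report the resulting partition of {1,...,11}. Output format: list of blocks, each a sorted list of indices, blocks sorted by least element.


Cartan matrix: type D_5 (|W|=1920); un-permuting the 5 rows.

Folding the 11 weights λ_j+ρ into Ā_13 (reps in the given 5-coord order):

  λ_1 → (3, 1, 4, 0, 2) · λ_2 → (3, 1, 4, 0, 2) · λ_3 → (7, 2, 0, 1, 0) · λ_4 → (7, 2, 0, 1, 0) · λ_5 → (7, 2, 0, 1, 0) · λ_6 → (2, 1, 3, 2, 0) · λ_7 → (7, 2, 0, 1, 0) · λ_8 → (7, 2, 0, 1, 0) · λ_9 → (3, 1, 4, 0, 2) · λ_10 → (3, 1, 4, 0, 2) · λ_11 → (2, 1, 3, 2, 0)

Grouping the 11 weights by Ā_13-representative: 3 linkage classes.

[[1, 2, 9, 10], [3, 4, 5, 7, 8], [6, 11]]


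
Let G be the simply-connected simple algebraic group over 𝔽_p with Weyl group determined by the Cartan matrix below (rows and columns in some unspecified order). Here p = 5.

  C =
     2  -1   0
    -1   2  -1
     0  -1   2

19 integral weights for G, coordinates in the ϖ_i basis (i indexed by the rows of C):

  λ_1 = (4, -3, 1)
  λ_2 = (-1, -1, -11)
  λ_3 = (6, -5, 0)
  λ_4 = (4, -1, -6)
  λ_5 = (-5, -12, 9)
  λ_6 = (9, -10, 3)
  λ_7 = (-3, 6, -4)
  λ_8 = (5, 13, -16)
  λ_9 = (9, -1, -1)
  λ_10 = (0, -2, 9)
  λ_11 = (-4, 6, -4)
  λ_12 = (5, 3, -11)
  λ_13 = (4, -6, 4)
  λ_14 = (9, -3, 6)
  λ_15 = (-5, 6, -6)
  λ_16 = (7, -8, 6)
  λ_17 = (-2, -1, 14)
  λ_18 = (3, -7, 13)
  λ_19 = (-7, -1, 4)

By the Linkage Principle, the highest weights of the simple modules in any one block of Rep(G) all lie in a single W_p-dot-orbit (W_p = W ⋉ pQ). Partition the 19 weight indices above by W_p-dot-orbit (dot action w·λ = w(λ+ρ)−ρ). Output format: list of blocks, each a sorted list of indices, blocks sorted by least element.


Dynkin diagram of C (from the 4 off-diagonal −1 entries): A_3.

W_5-reps of the 19 weights in Ā_5 (same 3-coord order as C):

  λ_1+ρ ↦ (3, 2, 0)
  λ_2+ρ ↦ (0, 5, 0)
  λ_3+ρ ↦ (1, 1, 1)
  λ_4+ρ ↦ (0, 5, 0)
  λ_5+ρ ↦ (4, 0, 0)
  λ_6+ρ ↦ (4, 0, 0)
  λ_7+ρ ↦ (0, 2, 1)
  λ_8+ρ ↦ (1, 4, 0)
  λ_9+ρ ↦ (0, 5, 0)
  λ_10+ρ ↦ (1, 4, 0)
  λ_11+ρ ↦ (1, 1, 1)
  λ_12+ρ ↦ (4, 0, 0)
  λ_13+ρ ↦ (0, 5, 0)
  λ_14+ρ ↦ (3, 2, 0)
  λ_15+ρ ↦ (0, 2, 1)
  λ_16+ρ ↦ (0, 2, 1)
  λ_17+ρ ↦ (4, 0, 0)
  λ_18+ρ ↦ (1, 1, 1)
  λ_19+ρ ↦ (1, 4, 0)

Grouping the 19 weights by Ā_5-representative: 6 linkage classes.

[[1, 14], [2, 4, 9, 13], [3, 11, 18], [5, 6, 12, 17], [7, 15, 16], [8, 10, 19]]


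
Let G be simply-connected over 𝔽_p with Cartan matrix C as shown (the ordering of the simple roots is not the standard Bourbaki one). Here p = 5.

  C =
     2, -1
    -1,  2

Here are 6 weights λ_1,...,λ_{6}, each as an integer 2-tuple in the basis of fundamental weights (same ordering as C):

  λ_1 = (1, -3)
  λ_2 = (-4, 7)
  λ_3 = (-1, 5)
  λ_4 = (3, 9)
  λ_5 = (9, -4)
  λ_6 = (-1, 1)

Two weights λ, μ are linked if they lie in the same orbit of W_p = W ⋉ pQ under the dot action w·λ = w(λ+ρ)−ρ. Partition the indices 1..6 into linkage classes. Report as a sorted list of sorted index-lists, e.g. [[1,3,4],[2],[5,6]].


Dynkin diagram of C (from the 2 off-diagonal −1 entries): A_2.

Alcove-folded reps (p=5, 6 weights, presented ϖ-order):

  λ_1 → (0, 2) · λ_2 → (0, 2) · λ_3 → (1, 4) · λ_4 → (1, 4) · λ_5 → (0, 2) · λ_6 → (0, 2)

These 6 weights hit 2 W_5-dot-orbits; sizes (4, 2):

[[1, 2, 5, 6], [3, 4]]


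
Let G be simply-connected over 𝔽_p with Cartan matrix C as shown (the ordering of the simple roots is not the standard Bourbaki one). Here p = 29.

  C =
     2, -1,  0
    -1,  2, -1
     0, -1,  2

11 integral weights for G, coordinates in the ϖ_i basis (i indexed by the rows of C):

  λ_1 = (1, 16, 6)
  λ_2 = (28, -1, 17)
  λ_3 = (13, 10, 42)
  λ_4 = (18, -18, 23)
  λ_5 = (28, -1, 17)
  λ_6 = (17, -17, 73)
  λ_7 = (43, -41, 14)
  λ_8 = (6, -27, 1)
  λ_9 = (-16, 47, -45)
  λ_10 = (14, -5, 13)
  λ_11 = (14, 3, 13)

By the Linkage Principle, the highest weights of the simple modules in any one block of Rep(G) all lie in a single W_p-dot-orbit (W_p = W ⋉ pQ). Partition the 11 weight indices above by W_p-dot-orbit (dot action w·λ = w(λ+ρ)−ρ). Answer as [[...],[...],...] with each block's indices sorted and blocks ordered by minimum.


A_3 Cartan matrix, 3 simple roots permuted; ρ=(1,1,1).

Each λ_j+ρ reduced to Ā_29; 3-tuples below use C's row order:

  1: (2, 17, 7);  2: (11, 0, 0);  3: (11, 4, 10);  4: (2, 17, 7);  5: (11, 0, 0);  6: (0, 11, 2);  7: (11, 4, 10);  8: (2, 17, 7);  9: (11, 4, 10);  10: (11, 4, 10);  11: (11, 4, 10)

Partition of {1..11} into 4 W_29-dot-orbits:

[[1, 4, 8], [2, 5], [3, 7, 9, 10, 11], [6]]


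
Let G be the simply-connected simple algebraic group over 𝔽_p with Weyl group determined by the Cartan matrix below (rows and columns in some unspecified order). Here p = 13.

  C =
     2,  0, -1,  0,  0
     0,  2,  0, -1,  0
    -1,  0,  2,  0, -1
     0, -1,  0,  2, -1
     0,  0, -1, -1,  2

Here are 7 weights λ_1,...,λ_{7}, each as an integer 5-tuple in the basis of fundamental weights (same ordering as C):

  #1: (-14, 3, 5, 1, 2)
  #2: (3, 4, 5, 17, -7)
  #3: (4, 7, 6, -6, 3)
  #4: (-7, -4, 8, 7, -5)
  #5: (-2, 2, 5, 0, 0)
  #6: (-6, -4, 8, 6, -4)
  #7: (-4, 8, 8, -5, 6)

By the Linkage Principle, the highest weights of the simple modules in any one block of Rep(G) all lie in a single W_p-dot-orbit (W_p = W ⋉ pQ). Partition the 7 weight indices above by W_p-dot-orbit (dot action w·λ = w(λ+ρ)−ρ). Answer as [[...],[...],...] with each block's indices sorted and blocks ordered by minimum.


A_5 Cartan matrix, 5 simple roots permuted; ρ=(1,1,1,1,1).

Each λ_j+ρ reduced to Ā_13; 5-tuples below use C's row order:

    [1] (4, 0, 3, 2, 2)
    [2] (5, 3, 1, 1, 3)
    [3] (1, 3, 5, 1, 1)
    [4] (5, 3, 1, 1, 3)
    [5] (1, 3, 5, 1, 1)
    [6] (5, 3, 1, 1, 3)
    [7] (5, 3, 1, 1, 3)

Linkage partition of the 7 weights (3 classes, p=13):

[[1], [2, 4, 6, 7], [3, 5]]


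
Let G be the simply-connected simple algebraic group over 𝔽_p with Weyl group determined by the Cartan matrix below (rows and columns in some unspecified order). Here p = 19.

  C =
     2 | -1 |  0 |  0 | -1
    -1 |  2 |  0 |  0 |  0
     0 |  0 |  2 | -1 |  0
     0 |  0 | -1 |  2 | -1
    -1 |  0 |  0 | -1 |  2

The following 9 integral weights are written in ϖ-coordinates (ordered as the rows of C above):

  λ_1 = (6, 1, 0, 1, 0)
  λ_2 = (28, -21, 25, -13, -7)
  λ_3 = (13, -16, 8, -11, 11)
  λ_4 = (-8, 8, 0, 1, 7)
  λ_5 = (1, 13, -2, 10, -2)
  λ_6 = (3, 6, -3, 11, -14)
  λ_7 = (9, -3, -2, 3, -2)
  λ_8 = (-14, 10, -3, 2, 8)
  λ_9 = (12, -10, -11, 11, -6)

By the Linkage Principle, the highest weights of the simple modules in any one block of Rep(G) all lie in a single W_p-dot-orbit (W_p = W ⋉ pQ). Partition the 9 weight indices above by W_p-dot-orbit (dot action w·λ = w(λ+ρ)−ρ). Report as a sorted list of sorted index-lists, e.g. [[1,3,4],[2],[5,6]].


Dynkin diagram of C (from the 8 off-diagonal −1 entries): A_5.

Alcove-folded reps (p=19, 9 weights, presented ϖ-order):

    λ_1 → (7, 2, 1, 2, 1)
    λ_2 → (1, 7, 6, 3, 1)
    λ_3 → (1, 7, 6, 3, 1)
    λ_4 → (7, 2, 1, 2, 1)
    λ_5 → (1, 7, 6, 3, 1)
    λ_6 → (7, 2, 1, 2, 1)
    λ_7 → (7, 2, 1, 2, 1)
    λ_8 → (7, 2, 1, 2, 1)
    λ_9 → (1, 7, 6, 3, 1)

Grouping the 9 weights by Ā_19-representative: 2 linkage classes.

[[1, 4, 6, 7, 8], [2, 3, 5, 9]]


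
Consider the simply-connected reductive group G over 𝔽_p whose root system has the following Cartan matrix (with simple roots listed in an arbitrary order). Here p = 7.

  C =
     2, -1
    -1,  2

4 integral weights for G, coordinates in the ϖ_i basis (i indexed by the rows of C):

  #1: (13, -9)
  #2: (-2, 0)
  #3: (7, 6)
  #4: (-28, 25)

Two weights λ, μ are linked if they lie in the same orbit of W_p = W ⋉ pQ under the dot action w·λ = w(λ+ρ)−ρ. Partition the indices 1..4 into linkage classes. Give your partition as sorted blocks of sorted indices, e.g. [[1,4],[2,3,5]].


Cartan matrix: type A_2 (|W|=6); un-permuting the 2 rows.

Alcove-folded reps (p=7, 4 weights, presented ϖ-order):

    λ_1+ρ ↦ (1, 0)
    λ_2+ρ ↦ (1, 0)
    λ_3+ρ ↦ (1, 0)
    λ_4+ρ ↦ (5, 1)

Partition of {1..4} into 2 W_7-dot-orbits:

[[1, 2, 3], [4]]


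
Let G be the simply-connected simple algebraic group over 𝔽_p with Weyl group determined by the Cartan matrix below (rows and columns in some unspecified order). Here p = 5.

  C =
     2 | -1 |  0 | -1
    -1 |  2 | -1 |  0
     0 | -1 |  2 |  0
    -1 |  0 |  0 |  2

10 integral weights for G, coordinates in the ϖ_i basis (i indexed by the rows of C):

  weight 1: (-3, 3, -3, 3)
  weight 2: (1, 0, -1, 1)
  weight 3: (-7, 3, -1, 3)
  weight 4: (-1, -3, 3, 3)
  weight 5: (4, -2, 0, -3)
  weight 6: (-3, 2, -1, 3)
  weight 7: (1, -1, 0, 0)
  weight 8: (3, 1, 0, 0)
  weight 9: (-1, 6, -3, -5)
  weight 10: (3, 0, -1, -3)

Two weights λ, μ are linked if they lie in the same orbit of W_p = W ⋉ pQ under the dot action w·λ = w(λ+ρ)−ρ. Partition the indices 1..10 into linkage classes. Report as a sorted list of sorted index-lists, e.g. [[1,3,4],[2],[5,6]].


Dynkin diagram of C (from the 6 off-diagonal −1 entries): A_4.

Ā_5 reps of the 10 weights (A_4, coords as presented):

  1: (2, 0, 1, 1)
  2: (2, 1, 0, 2)
  3: (2, 0, 1, 1)
  4: (2, 0, 1, 1)
  5: (2, 1, 0, 2)
  6: (2, 1, 0, 2)
  7: (2, 0, 1, 1)
  8: (2, 0, 1, 1)
  9: (2, 1, 0, 2)
  10: (2, 1, 0, 2)

These 10 weights hit 2 W_5-dot-orbits; sizes (5, 5):

[[1, 3, 4, 7, 8], [2, 5, 6, 9, 10]]


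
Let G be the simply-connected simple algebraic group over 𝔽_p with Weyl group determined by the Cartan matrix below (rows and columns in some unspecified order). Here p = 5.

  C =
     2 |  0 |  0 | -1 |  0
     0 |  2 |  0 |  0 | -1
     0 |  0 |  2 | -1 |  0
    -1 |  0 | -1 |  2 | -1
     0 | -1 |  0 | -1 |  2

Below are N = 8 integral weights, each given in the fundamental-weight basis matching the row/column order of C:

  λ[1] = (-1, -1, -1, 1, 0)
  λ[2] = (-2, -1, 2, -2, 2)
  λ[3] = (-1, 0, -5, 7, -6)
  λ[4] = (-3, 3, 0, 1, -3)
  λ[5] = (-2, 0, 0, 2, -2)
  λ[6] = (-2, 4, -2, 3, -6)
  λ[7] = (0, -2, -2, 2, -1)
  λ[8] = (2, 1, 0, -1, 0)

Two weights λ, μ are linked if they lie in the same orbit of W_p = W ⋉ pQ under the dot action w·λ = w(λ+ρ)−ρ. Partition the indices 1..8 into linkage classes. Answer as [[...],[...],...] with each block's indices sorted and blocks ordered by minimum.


Type D_5, rank 5, |W|=1920; reorder rows/cols to standard.

W_5-reps of the 8 weights in Ā_5 (same 5-coord order as C):

  1: (0, 0, 0, 2, 0);  2: (1, 0, 1, 1, 0);  3: (2, 1, 0, 1, 0);  4: (0, 2, 1, 1, 0);  5: (1, 0, 1, 1, 0);  6: (1, 0, 1, 1, 0);  7: (1, 0, 1, 1, 0);  8: (1, 0, 1, 1, 0)

The 8 indices split into 4 linkage classes (same alcove rep ⇔ same W_5-dot-orbit):

[[1], [2, 5, 6, 7, 8], [3], [4]]


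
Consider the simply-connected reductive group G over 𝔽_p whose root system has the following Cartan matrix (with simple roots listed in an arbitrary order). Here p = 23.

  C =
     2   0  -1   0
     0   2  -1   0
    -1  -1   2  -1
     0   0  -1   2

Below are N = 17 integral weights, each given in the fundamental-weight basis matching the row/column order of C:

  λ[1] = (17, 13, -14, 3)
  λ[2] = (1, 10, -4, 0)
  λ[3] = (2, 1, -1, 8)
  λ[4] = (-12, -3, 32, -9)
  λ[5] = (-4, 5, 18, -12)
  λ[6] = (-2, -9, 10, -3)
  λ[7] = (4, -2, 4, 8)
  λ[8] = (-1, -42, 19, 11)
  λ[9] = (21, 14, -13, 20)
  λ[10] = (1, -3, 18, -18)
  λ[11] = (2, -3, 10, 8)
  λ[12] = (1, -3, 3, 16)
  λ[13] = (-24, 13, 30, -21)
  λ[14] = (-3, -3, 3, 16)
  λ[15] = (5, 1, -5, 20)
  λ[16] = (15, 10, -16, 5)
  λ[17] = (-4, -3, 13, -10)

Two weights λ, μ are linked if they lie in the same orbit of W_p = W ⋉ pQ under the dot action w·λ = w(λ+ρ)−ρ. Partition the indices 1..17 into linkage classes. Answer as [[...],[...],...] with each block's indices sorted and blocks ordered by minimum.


Root system D_4: the 4×4 matrix C matches after relabeling.

λ_j+ρ reflected into Ā_23 (⟨·,θ^∨⟩≤23); 4-tuples as given:

    1: (5, 1, 4, 9)
    2: (1, 8, 0, 2)
    3: (3, 2, 0, 9)
    4: (1, 8, 0, 2)
    5: (1, 4, 2, 9)
    6: (1, 8, 0, 2)
    7: (5, 1, 4, 9)
    8: (3, 2, 0, 9)
    9: (1, 8, 0, 2)
    10: (2, 2, 0, 17)
    11: (3, 2, 0, 9)
    12: (2, 2, 0, 17)
    13: (1, 8, 0, 2)
    14: (2, 2, 0, 17)
    15: (2, 2, 0, 17)
    16: (1, 4, 2, 9)
    17: (3, 2, 0, 9)

Linkage partition of the 17 weights (5 classes, p=23):

[[1, 7], [2, 4, 6, 9, 13], [3, 8, 11, 17], [5, 16], [10, 12, 14, 15]]


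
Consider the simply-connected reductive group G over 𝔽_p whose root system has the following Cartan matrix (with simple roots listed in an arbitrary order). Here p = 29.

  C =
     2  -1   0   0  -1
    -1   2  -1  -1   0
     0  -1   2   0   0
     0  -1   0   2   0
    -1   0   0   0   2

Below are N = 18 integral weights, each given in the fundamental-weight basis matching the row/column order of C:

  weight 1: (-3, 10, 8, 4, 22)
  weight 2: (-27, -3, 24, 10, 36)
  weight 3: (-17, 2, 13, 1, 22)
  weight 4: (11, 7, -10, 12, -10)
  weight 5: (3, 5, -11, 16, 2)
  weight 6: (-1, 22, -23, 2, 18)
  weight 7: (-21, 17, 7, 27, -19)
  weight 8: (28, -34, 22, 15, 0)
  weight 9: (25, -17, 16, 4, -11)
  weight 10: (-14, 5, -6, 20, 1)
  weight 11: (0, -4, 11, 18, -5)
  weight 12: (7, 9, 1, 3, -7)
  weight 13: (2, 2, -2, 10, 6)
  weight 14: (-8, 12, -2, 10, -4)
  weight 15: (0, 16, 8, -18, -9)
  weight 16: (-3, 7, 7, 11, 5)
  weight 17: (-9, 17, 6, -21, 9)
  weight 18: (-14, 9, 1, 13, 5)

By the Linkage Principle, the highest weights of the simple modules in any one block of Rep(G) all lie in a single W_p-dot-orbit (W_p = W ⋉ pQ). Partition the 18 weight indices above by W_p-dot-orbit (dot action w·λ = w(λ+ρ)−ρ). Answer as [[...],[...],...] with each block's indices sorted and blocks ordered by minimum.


D_5 Cartan matrix, 5 simple roots permuted; ρ=(1,1,1,1,1).

Folding the 18 weights λ_j+ρ into Ā_29 (reps in the given 5-coord order):

  1: (1, 3, 5, 9, 5)
  2: (1, 3, 5, 9, 5)
  3: (3, 2, 1, 11, 7)
  4: (1, 3, 5, 9, 5)
  5: (1, 3, 6, 13, 2)
  6: (1, 3, 6, 13, 2)
  7: (1, 3, 5, 9, 5)
  8: (1, 3, 6, 13, 2)
  9: (3, 2, 1, 11, 7)
  10: (5, 5, 2, 4, 1)
  11: (1, 3, 6, 13, 2)
  12: (5, 5, 2, 4, 1)
  13: (3, 2, 1, 11, 7)
  14: (3, 2, 1, 11, 7)
  15: (0, 7, 2, 10, 1)
  16: (1, 3, 5, 9, 5)
  17: (2, 5, 3, 10, 0)
  18: (3, 2, 1, 11, 7)

6 distinct reps among the 18 weights ⇒ 6 W_29-linkage classes:

[[1, 2, 4, 7, 16], [3, 9, 13, 14, 18], [5, 6, 8, 11], [10, 12], [15], [17]]


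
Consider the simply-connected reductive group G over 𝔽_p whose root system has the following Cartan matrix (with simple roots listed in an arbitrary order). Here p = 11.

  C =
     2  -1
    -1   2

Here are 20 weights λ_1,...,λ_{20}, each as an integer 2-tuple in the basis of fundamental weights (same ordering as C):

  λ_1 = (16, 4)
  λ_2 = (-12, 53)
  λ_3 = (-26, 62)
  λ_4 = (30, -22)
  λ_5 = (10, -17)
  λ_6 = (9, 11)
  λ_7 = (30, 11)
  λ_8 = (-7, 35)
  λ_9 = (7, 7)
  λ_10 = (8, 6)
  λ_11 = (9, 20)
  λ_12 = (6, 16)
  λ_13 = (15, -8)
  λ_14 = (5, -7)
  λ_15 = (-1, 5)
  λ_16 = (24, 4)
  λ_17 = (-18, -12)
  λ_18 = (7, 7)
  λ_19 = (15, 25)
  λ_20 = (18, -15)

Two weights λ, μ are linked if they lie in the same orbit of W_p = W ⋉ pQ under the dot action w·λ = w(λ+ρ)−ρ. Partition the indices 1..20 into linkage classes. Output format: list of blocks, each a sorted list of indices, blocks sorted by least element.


A_2 Cartan matrix, 2 simple roots permuted; ρ=(1,1).

Ā_11 reps of the 20 weights (A_2, coords as presented):

  1: (0, 6)
  2: (1, 0)
  3: (5, 3)
  4: (1, 9)
  5: (0, 6)
  6: (1, 0)
  7: (1, 9)
  8: (3, 3)
  9: (3, 3)
  10: (4, 2)
  11: (1, 9)
  12: (4, 2)
  13: (4, 2)
  14: (0, 6)
  15: (0, 6)
  16: (5, 3)
  17: (0, 6)
  18: (3, 3)
  19: (4, 2)
  20: (3, 3)

The 20 indices split into 6 linkage classes (same alcove rep ⇔ same W_11-dot-orbit):

[[1, 5, 14, 15, 17], [2, 6], [3, 16], [4, 7, 11], [8, 9, 18, 20], [10, 12, 13, 19]]


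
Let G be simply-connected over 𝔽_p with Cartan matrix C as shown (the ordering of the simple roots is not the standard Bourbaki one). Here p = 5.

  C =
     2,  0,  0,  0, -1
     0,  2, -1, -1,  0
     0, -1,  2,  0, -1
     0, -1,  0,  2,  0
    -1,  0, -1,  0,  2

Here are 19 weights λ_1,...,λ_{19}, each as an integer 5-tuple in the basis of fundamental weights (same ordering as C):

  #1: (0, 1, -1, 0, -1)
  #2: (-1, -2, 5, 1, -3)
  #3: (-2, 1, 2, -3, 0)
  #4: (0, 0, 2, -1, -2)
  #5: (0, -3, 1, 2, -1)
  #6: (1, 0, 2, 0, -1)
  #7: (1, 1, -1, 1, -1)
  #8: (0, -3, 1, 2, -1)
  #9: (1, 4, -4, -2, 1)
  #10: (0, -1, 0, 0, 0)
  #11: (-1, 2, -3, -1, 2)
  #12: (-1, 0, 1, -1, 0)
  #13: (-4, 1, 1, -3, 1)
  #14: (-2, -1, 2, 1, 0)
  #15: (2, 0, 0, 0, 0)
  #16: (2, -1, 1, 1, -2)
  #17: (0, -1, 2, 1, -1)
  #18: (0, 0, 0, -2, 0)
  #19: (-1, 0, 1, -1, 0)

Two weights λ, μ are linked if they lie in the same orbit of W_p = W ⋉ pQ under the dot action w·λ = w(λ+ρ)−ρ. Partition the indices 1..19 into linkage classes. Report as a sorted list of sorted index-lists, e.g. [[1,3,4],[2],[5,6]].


C ↔ A_5 under row/col permutation; |W(A_5)| = 720.

Folding the 19 weights λ_j+ρ into Ā_5 (reps in the given 5-coord order):

  λ_1 → (1, 2, 0, 1, 0) · λ_2 → (0, 0, 3, 1, 0) · λ_3 → (0, 0, 3, 1, 0) · λ_4 → (0, 1, 2, 0, 1) · λ_5 → (1, 2, 0, 1, 0) · λ_6 → (0, 0, 3, 1, 0) · λ_7 → (1, 2, 0, 1, 0) · λ_8 → (1, 2, 0, 1, 0) · λ_9 → (0, 1, 2, 0, 1) · λ_10 → (1, 0, 1, 1, 1) · λ_11 → (0, 1, 2, 0, 1) · λ_12 → (0, 1, 2, 0, 1) · λ_13 → (1, 0, 1, 1, 1) · λ_14 → (0, 0, 3, 1, 0) · λ_15 → (1, 0, 1, 1, 1) · λ_16 → (1, 0, 1, 1, 1) · λ_17 → (0, 0, 3, 1, 0) · λ_18 → (1, 0, 1, 1, 1) · λ_19 → (0, 1, 2, 0, 1)

The 19 indices split into 4 linkage classes (same alcove rep ⇔ same W_5-dot-orbit):

[[1, 5, 7, 8], [2, 3, 6, 14, 17], [4, 9, 11, 12, 19], [10, 13, 15, 16, 18]]


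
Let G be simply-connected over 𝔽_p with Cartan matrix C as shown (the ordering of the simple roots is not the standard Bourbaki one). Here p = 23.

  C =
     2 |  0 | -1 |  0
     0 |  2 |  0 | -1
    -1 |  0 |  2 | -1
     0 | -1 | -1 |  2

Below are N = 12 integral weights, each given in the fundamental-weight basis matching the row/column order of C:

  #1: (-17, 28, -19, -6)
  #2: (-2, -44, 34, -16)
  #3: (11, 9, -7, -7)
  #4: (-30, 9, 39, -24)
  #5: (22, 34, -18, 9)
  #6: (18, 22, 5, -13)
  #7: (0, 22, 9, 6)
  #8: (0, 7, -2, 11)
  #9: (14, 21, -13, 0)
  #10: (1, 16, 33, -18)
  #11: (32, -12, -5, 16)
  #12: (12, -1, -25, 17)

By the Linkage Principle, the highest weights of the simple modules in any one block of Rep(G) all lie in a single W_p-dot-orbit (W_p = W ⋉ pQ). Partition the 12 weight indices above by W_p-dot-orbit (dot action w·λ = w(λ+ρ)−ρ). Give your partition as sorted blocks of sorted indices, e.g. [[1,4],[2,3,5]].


A_4 Cartan matrix, 4 simple roots permuted; ρ=(1,1,1,1).

Alcove-folded reps (p=23, 12 weights, presented ϖ-order):

  λ_1+ρ ↦ (10, 5, 7, 0) · λ_2+ρ ↦ (0, 8, 1, 11) · λ_3+ρ ↦ (0, 2, 6, 4) · λ_4+ρ ↦ (0, 2, 6, 4) · λ_5+ρ ↦ (10, 5, 7, 0) · λ_6+ρ ↦ (0, 2, 6, 4) · λ_7+ρ ↦ (10, 5, 7, 0) · λ_8+ρ ↦ (0, 8, 1, 11) · λ_9+ρ ↦ (0, 8, 1, 11) · λ_10+ρ ↦ (0, 2, 6, 4) · λ_11+ρ ↦ (0, 2, 6, 4) · λ_12+ρ ↦ (10, 5, 7, 0)

Grouping the 12 weights by Ā_23-representative: 3 linkage classes.

[[1, 5, 7, 12], [2, 8, 9], [3, 4, 6, 10, 11]]


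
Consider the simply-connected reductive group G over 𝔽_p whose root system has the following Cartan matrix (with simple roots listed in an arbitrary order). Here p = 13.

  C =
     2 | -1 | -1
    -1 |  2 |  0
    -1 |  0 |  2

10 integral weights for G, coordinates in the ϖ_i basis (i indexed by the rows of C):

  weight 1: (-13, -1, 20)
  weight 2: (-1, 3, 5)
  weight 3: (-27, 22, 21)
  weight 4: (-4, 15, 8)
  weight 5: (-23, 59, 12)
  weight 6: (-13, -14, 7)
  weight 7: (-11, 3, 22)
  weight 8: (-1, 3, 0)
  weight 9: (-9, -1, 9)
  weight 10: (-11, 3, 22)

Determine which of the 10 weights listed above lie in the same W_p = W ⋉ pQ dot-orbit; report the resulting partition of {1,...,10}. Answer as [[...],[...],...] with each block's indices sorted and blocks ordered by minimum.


C ↔ A_3 under row/col permutation; |W(A_3)| = 24.

Folding the 10 weights λ_j+ρ into Ā_13 (reps in the given 3-coord order):

  [1] (0, 4, 1)
  [2] (0, 4, 6)
  [3] (0, 4, 3)
  [4] (0, 4, 3)
  [5] (0, 4, 1)
  [6] (0, 4, 1)
  [7] (0, 4, 3)
  [8] (0, 4, 1)
  [9] (0, 8, 2)
  [10] (0, 4, 3)

These 10 weights hit 4 W_13-dot-orbits; sizes (4, 1, 4, 1):

[[1, 5, 6, 8], [2], [3, 4, 7, 10], [9]]


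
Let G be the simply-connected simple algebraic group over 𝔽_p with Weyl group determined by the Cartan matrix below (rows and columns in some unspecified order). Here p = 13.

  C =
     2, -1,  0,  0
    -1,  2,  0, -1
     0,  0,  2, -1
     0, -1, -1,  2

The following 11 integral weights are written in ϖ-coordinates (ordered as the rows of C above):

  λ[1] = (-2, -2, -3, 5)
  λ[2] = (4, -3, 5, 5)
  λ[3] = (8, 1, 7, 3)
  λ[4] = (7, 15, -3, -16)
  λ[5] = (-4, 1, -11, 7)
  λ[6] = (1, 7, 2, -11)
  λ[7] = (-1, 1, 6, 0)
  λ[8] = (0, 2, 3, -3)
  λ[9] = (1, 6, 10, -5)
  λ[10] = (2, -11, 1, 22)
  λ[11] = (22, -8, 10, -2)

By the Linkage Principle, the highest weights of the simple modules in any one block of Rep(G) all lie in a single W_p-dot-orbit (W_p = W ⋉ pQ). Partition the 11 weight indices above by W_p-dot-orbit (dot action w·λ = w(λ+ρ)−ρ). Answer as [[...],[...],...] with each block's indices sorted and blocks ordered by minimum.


Root system A_4: the 4×4 matrix C matches after relabeling.

Folding the 11 weights λ_j+ρ into Ā_13 (reps in the given 4-coord order):

  λ_1 → (1, 1, 2, 2)
  λ_2 → (1, 2, 4, 4)
  λ_3 → (1, 1, 2, 2)
  λ_4 → (1, 1, 2, 2)
  λ_5 → (0, 2, 7, 1)
  λ_6 → (0, 2, 7, 1)
  λ_7 → (0, 2, 7, 1)
  λ_8 → (1, 1, 2, 2)
  λ_9 → (1, 2, 4, 4)
  λ_10 → (0, 2, 7, 1)
  λ_11 → (0, 2, 7, 1)

The 11 indices split into 3 linkage classes (same alcove rep ⇔ same W_13-dot-orbit):

[[1, 3, 4, 8], [2, 9], [5, 6, 7, 10, 11]]


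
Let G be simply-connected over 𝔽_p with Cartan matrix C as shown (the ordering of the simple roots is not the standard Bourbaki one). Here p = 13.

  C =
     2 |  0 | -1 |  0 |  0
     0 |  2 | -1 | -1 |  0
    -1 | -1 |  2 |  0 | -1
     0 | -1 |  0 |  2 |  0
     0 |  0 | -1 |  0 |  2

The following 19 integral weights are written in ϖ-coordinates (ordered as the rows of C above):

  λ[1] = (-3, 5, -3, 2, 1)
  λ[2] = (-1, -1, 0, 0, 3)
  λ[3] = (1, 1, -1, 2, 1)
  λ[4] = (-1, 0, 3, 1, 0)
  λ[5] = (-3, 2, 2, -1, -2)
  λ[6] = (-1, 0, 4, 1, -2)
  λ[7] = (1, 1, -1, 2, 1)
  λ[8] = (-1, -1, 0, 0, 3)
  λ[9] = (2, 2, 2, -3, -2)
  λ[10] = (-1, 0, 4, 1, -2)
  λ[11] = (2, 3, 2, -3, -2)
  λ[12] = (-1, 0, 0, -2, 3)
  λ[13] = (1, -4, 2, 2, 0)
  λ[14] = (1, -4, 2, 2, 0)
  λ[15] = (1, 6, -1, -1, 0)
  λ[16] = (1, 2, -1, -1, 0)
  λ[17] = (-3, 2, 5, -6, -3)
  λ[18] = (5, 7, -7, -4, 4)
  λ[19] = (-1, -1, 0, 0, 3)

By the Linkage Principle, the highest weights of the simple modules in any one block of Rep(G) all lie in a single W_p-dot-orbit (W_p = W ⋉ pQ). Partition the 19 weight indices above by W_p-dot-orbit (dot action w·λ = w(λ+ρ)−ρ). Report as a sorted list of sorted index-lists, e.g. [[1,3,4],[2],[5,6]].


Type D_5, rank 5, |W|=1920; reorder rows/cols to standard.

λ_j+ρ reflected into Ā_13 (⟨·,θ^∨⟩≤13); 5-tuples as given:

    λ_1 → (2, 2, 0, 3, 2)
    λ_2 → (0, 0, 1, 1, 4)
    λ_3 → (2, 2, 0, 3, 2)
    λ_4 → (0, 1, 4, 2, 1)
    λ_5 → (2, 3, 0, 0, 1)
    λ_6 → (0, 1, 4, 2, 1)
    λ_7 → (2, 2, 0, 3, 2)
    λ_8 → (0, 0, 1, 1, 4)
    λ_9 → (3, 1, 2, 2, 1)
    λ_10 → (0, 1, 4, 2, 1)
    λ_11 → (3, 1, 2, 2, 1)
    λ_12 → (0, 0, 1, 1, 4)
    λ_13 → (2, 3, 0, 0, 1)
    λ_14 → (2, 3, 0, 0, 1)
    λ_15 → (2, 3, 0, 0, 1)
    λ_16 → (2, 3, 0, 0, 1)
    λ_17 → (2, 2, 0, 3, 2)
    λ_18 → (0, 1, 4, 2, 1)
    λ_19 → (0, 0, 1, 1, 4)

Partition of {1..19} into 5 W_13-dot-orbits:

[[1, 3, 7, 17], [2, 8, 12, 19], [4, 6, 10, 18], [5, 13, 14, 15, 16], [9, 11]]


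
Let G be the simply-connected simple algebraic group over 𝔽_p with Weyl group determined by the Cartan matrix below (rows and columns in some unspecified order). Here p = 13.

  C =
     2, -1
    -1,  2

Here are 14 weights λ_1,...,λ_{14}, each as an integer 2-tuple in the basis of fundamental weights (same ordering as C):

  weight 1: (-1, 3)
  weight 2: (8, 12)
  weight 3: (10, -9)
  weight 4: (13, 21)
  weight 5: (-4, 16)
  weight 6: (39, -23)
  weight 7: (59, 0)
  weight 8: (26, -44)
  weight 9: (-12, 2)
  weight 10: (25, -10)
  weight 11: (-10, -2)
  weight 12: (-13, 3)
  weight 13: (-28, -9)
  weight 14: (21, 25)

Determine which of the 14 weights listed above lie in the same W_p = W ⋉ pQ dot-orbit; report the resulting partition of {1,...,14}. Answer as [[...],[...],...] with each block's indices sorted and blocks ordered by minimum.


Type A_2, rank 2, |W|=6; reorder rows/cols to standard.

Each λ_j+ρ reduced to Ā_13; 2-tuples below use C's row order:

    λ_1 → (0, 4)
    λ_2 → (0, 4)
    λ_3 → (3, 8)
    λ_4 → (1, 9)
    λ_5 → (1, 9)
    λ_6 → (4, 8)
    λ_7 → (4, 8)
    λ_8 → (1, 9)
    λ_9 → (3, 8)
    λ_10 → (0, 4)
    λ_11 → (1, 9)
    λ_12 → (4, 8)
    λ_13 → (4, 8)
    λ_14 → (0, 4)

Grouping the 14 weights by Ā_13-representative: 4 linkage classes.

[[1, 2, 10, 14], [3, 9], [4, 5, 8, 11], [6, 7, 12, 13]]


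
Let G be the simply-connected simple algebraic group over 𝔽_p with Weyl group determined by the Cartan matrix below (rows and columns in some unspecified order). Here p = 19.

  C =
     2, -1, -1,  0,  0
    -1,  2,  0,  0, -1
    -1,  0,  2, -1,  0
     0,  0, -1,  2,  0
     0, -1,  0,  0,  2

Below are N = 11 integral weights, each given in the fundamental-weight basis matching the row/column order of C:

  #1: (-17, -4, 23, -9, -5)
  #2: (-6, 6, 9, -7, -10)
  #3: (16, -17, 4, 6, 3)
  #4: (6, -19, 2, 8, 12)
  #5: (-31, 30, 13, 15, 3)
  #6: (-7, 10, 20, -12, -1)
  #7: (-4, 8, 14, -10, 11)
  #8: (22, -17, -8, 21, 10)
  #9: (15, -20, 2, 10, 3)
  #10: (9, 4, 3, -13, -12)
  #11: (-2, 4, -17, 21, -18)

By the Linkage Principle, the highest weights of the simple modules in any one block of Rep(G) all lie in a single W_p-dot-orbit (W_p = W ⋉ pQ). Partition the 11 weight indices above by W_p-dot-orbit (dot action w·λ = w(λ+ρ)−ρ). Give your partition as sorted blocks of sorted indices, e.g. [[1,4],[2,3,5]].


Type A_5, rank 5, |W|=720; reorder rows/cols to standard.

Ā_19 reps of the 11 weights (A_5, coords as presented):

  [1] (3, 0, 0, 4, 11) · [2] (1, 4, 2, 3, 2) · [3] (1, 4, 2, 3, 2) · [4] (3, 2, 8, 1, 5) · [5] (3, 0, 0, 4, 11) · [6] (4, 2, 4, 4, 5) · [7] (1, 4, 2, 3, 2) · [8] (3, 0, 0, 4, 11) · [9] (3, 1, 0, 0, 4) · [10] (4, 2, 4, 4, 5) · [11] (1, 4, 2, 3, 2)

5 distinct reps among the 11 weights ⇒ 5 W_19-linkage classes:

[[1, 5, 8], [2, 3, 7, 11], [4], [6, 10], [9]]


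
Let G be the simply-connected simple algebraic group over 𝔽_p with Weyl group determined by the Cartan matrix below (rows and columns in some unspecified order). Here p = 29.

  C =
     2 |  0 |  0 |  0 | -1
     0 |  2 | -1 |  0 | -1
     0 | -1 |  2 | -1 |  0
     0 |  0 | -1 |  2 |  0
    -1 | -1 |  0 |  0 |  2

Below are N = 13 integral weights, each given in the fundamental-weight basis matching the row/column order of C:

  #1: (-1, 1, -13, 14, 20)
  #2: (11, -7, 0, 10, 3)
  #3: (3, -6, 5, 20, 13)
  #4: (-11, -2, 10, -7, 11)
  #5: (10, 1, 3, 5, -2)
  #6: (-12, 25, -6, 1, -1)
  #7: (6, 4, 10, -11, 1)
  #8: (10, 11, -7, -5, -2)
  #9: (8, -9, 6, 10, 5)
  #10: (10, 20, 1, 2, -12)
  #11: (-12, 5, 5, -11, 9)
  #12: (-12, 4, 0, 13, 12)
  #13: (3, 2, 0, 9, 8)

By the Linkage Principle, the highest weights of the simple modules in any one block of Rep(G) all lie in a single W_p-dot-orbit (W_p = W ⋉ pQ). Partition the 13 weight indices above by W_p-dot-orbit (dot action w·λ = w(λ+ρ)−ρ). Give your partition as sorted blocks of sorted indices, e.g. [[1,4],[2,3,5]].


A_5 Cartan matrix, 5 simple roots permuted; ρ=(1,1,1,1,1).

W_29-reps of the 13 weights in Ā_29 (same 5-coord order as C):

  λ_1+ρ ↦ (0, 10, 2, 3, 11);  λ_2+ρ ↦ (10, 1, 4, 6, 1);  λ_3+ρ ↦ (7, 5, 1, 10, 2);  λ_4+ρ ↦ (10, 1, 4, 6, 1);  λ_5+ρ ↦ (10, 1, 4, 6, 1);  λ_6+ρ ↦ (0, 10, 2, 3, 11);  λ_7+ρ ↦ (7, 5, 1, 10, 2);  λ_8+ρ ↦ (10, 1, 4, 6, 1);  λ_9+ρ ↦ (7, 5, 1, 10, 2);  λ_10+ρ ↦ (0, 10, 2, 3, 11);  λ_11+ρ ↦ (10, 1, 4, 6, 1);  λ_12+ρ ↦ (7, 5, 1, 10, 2);  λ_13+ρ ↦ (4, 3, 1, 10, 9)

4 distinct reps among the 13 weights ⇒ 4 W_29-linkage classes:

[[1, 6, 10], [2, 4, 5, 8, 11], [3, 7, 9, 12], [13]]


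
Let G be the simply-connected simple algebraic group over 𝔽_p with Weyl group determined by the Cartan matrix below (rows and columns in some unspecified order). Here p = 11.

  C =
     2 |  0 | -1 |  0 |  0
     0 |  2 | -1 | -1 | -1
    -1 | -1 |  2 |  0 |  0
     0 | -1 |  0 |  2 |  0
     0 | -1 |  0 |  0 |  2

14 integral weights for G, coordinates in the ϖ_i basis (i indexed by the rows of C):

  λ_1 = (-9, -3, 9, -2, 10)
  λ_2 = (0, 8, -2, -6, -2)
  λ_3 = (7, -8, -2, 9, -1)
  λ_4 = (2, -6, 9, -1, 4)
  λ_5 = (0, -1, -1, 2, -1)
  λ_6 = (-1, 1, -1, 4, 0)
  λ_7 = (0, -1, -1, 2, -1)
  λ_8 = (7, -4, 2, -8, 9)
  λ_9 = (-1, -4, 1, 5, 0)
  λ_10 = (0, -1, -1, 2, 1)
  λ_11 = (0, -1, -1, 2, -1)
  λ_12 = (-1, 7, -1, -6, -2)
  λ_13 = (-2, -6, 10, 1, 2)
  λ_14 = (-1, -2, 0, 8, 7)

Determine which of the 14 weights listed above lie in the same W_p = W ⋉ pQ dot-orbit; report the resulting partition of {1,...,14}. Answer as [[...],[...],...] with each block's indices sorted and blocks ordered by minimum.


Dynkin diagram of C (from the 8 off-diagonal −1 entries): D_5.

Alcove-folded reps (p=11, 14 weights, presented ϖ-order):

    λ_1+ρ ↦ (0, 2, 0, 5, 1)
    λ_2+ρ ↦ (0, 2, 0, 5, 1)
    λ_3+ρ ↦ (0, 2, 0, 5, 1)
    λ_4+ρ ↦ (1, 0, 0, 3, 2)
    λ_5+ρ ↦ (1, 0, 0, 3, 0)
    λ_6+ρ ↦ (0, 2, 0, 5, 1)
    λ_7+ρ ↦ (1, 0, 0, 3, 0)
    λ_8+ρ ↦ (1, 0, 0, 3, 0)
    λ_9+ρ ↦ (1, 0, 0, 3, 2)
    λ_10+ρ ↦ (1, 0, 0, 3, 2)
    λ_11+ρ ↦ (1, 0, 0, 3, 0)
    λ_12+ρ ↦ (0, 2, 0, 5, 1)
    λ_13+ρ ↦ (1, 0, 0, 3, 2)
    λ_14+ρ ↦ (1, 0, 0, 3, 2)

These 14 weights hit 3 W_11-dot-orbits; sizes (5, 5, 4):

[[1, 2, 3, 6, 12], [4, 9, 10, 13, 14], [5, 7, 8, 11]]


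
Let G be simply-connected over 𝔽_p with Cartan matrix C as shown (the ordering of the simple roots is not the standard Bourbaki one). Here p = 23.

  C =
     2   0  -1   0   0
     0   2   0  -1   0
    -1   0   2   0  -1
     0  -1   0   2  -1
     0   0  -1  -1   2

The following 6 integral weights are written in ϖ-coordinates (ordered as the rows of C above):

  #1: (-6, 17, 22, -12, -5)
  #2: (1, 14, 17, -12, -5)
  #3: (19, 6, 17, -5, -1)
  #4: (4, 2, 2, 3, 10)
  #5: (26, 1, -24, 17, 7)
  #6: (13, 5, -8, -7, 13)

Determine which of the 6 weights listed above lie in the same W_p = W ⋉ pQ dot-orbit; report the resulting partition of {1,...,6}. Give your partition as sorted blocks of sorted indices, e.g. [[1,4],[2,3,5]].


C ↔ A_5 under row/col permutation; |W(A_5)| = 720.

Folding the 6 weights λ_j+ρ into Ā_23 (reps in the given 5-coord order):

  1: (2, 0, 3, 4, 11);  2: (2, 0, 3, 4, 11);  3: (2, 0, 3, 4, 11);  4: (2, 0, 3, 4, 11);  5: (2, 0, 3, 4, 11);  6: (7, 0, 7, 6, 1)

Linkage partition of the 6 weights (2 classes, p=23):

[[1, 2, 3, 4, 5], [6]]
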